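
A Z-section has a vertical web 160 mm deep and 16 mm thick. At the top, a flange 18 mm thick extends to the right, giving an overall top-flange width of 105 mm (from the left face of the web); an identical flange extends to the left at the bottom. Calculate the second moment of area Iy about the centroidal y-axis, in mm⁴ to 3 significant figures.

Iy ≈ 1.10 × 10⁷ mm⁴

Decompose the section into non-overlapping parts with the origin at the bottom-left of its bounding rectangle.
Web: 16 × 160, A = 2 560 mm², x = 97 mm, Ī = 54 613 mm⁴.
Top flange (beyond web): 89 × 18, A = 1 602 mm², x = 149.5 mm, Ī = 1 057 454 mm⁴.
Bottom flange (beyond web): 89 × 18, A = 1 602 mm², x = 44.5 mm, Ī = 1 057 454 mm⁴.
Centroid: x̄ = ΣA·x / ΣA = 97 mm.
Transfer each piece to the centroidal y-axis using Ī + A·d² with d = x − 97:
  web: d = 0 mm → contributes +54 613 mm⁴
  top flange (beyond web): d = 52.5 mm → contributes +5 472 966 mm⁴
  bottom flange (beyond web): d = -52.5 mm → contributes +5 472 966 mm⁴
Total I = 11 000 545 mm⁴.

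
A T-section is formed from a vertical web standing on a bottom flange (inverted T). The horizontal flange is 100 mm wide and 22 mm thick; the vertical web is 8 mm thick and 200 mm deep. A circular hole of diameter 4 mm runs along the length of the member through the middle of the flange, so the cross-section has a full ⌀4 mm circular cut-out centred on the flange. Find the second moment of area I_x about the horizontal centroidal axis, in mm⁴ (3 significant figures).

Treat the section as a set of non-overlapping primitives; coordinates are from the bounding-box lower-left.
Flange: 100 × 22, A = 2 200 mm², y = 11 mm, Ī = 88 733 mm⁴.
Web: 8 × 200, A = 1 600 mm², y = 122 mm, Ī = 5 333 333 mm⁴.
Hole (subtracted): ⌀4, A = 12.566 mm², y = 11 mm, Ī = 12.566 mm⁴.
Centroid: ȳ = ΣA·y / ΣA = 57.892 mm.
Transfer each piece to the horizontal centroidal axis using Ī + A·d² with d = y − 57.892:
  flange: d = -46.892 mm → contributes +4 926 206 mm⁴
  web: d = 64.108 mm → contributes +11 909 089 mm⁴
  hole: d = -46.892 mm → contributes −27 644 mm⁴
Total I = 16 807 651 mm⁴.

I_x ≈ 1.68 × 10⁷ mm⁴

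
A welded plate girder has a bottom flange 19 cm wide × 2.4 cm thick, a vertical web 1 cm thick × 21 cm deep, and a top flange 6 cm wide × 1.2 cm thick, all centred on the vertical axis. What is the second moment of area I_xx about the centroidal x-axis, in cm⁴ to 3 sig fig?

Split into non-overlapping primitives; take the origin at the lower-left of the bounding box.
Bottom plate: 19 × 2.4, A = 45.6 cm², y = 1.2 cm, Ī = 21.888 cm⁴.
Web plate: 1 × 21, A = 21 cm², y = 12.9 cm, Ī = 771.75 cm⁴.
Top plate: 6 × 1.2, A = 7.2 cm², y = 24 cm, Ī = 0.864 cm⁴.
Centroid: ȳ = ΣA·y / ΣA = 6.7537 cm.
Transfer each piece to the centroidal x-axis using Ī + A·d² with d = y − 6.7537:
  bottom plate: d = -5.5537 cm → contributes +1428.3 cm⁴
  web plate: d = 6.1463 cm → contributes +1565.1 cm⁴
  top plate: d = 17.246 cm → contributes +2142.4 cm⁴
Total I = 5135.8 cm⁴.

I_xx ≈ 5140 cm⁴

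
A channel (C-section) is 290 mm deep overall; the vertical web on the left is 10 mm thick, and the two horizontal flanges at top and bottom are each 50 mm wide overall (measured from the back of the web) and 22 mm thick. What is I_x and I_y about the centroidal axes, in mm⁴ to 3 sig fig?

I_x ≈ 5.20 × 10⁷ mm⁴, I_y ≈ 9.43 × 10⁵ mm⁴

Treat the section as a set of non-overlapping primitives; coordinates are from the bounding-box lower-left.
Web: 10 × 290, A = 2 900 mm², y = 145 mm, Ī = 20 324 167 mm⁴.
Top flange (beyond web): 40 × 22, A = 880 mm², y = 279 mm, Ī = 35 493 mm⁴.
Bottom flange (beyond web): 40 × 22, A = 880 mm², y = 11 mm, Ī = 35 493 mm⁴.
By symmetry the centroid is at mid-height, ȳ = 145 mm.
Transfer each piece to the centroidal x-axis using Ī + A·d² with d = y − 145:
  web: d = 0 mm → contributes +20 324 167 mm⁴
  top flange (beyond web): d = 134 mm → contributes +15 836 773 mm⁴
  bottom flange (beyond web): d = -134 mm → contributes +15 836 773 mm⁴
Total I = 51 997 713 mm⁴.
For the y-axis: x̄ = 14.442 mm.
Repeating about the centroidal y-axis gives I_y = 943 383 mm⁴.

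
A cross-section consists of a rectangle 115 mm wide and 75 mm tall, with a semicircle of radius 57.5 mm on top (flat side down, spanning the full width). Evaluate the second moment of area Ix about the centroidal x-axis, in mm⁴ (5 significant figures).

Split into non-overlapping primitives; take the origin at the lower-left of the bounding box.
Rectangular body: 115 × 75, A = 8 625 mm², y = 37.5 mm, Ī = 4 042 969 mm⁴.
Semicircular cap: semicircle r = 57.5, A = 5193.445 mm², y = 99.40376 mm, Ī = 1 199 785 mm⁴.
Centroid: ȳ = ΣA·y / ΣA = 60.76555 mm.
Transfer each piece to the centroidal x-axis using Ī + A·d² with d = y − 60.76555:
  rectangular body: d = -23.26555 mm → contributes +8 711 560 mm⁴
  semicircular cap: d = 38.6382 mm → contributes +8 953 136 mm⁴
Total I = 17 664 696 mm⁴.

Ix ≈ 1.7665 × 10⁷ mm⁴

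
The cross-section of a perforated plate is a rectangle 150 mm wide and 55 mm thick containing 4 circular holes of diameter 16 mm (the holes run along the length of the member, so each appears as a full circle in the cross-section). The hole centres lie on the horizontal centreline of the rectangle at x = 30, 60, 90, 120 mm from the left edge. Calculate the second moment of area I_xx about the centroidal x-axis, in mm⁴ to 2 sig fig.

Treat the section as a set of non-overlapping primitives; coordinates are from the bounding-box lower-left.
Plate: 150 × 55, A = 8 250 mm², y = 27.5 mm, Ī = 2 079 688 mm⁴.
Hole 1 (subtracted): ⌀16, A = 201.1 mm², y = 27.5 mm, Ī = 3 217 mm⁴.
Hole 2 (subtracted): ⌀16, A = 201.1 mm², y = 27.5 mm, Ī = 3 217 mm⁴.
Hole 3 (subtracted): ⌀16, A = 201.1 mm², y = 27.5 mm, Ī = 3 217 mm⁴.
Hole 4 (subtracted): ⌀16, A = 201.1 mm², y = 27.5 mm, Ī = 3 217 mm⁴.
By symmetry the centroid is at mid-height, ȳ = 27.5 mm.
All pieces are centred on the centroidal x-axis, so I = ΣĪ (holes subtracted) = 2 066 820 mm⁴.

I_xx ≈ 2.1 × 10⁶ mm⁴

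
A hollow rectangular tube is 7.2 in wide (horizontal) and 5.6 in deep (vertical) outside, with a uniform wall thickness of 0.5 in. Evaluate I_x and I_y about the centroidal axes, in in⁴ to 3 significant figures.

I_x ≈ 55.1 in⁴, I_y ≈ 82.8 in⁴

Break the section into simple shapes (no overlaps), measuring from the bottom-left corner of the bounding box.
Outer rectangle: 7.2 × 5.6, A = 40.32 in², y = 2.8 in, Ī = 105.37 in⁴.
Inner void (subtracted): 6.2 × 4.6, A = 28.52 in², y = 2.8 in, Ī = 50.29 in⁴.
By symmetry the centroid is at mid-height, ȳ = 2.8 in.
All pieces are centred on the centroidal x-axis, so I = ΣĪ (holes subtracted) = 55.079 in⁴.
Repeating about the centroidal y-axis gives I_y = 82.823 in⁴.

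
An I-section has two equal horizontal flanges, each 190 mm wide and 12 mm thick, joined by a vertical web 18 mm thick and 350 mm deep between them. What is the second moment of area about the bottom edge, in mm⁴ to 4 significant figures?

Treat the section as a set of non-overlapping primitives; coordinates are from the bounding-box lower-left.
Bottom flange: 190 × 12, A = 2 280 mm², y = 6 mm, Ī = 27 360 mm⁴.
Web: 18 × 350, A = 6 300 mm², y = 187 mm, Ī = 64 312 500 mm⁴.
Top flange: 190 × 12, A = 2 280 mm², y = 368 mm, Ī = 27 360 mm⁴.
Transfer each piece to a horizontal axis along the bottom face using Ī + A·d² with d = y − 0:
  bottom flange: d = 6 mm → contributes +109 440 mm⁴
  web: d = 187 mm → contributes +284 617 200 mm⁴
  top flange: d = 368 mm → contributes +308 794 080 mm⁴
Total I = 593 520 720 mm⁴.

I_base ≈ 5.935 × 10⁸ mm⁴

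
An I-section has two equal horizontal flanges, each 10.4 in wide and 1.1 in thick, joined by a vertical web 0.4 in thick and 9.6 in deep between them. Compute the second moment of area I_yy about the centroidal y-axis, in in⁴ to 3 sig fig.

Decompose the section into non-overlapping parts with the origin at the bottom-left of its bounding rectangle.
Bottom flange: 10.4 × 1.1, A = 11.44 in², x = 5.2 in, Ī = 103.11 in⁴.
Web: 0.4 × 9.6, A = 3.84 in², x = 5.2 in, Ī = 0.0512 in⁴.
Top flange: 10.4 × 1.1, A = 11.44 in², x = 5.2 in, Ī = 103.11 in⁴.
By symmetry the centroid is at mid-width, x̄ = 5.2 in.
All pieces are centred on the centroidal y-axis, so I = ΣĪ = 206.28 in⁴.

I_yy ≈ 206 in⁴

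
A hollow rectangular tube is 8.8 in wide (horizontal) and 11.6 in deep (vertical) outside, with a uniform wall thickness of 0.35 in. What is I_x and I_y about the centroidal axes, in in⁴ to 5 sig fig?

Decompose the section into non-overlapping parts with the origin at the bottom-left of its bounding rectangle.
Outer rectangle: 8.8 × 11.6, A = 102.08 in², y = 5.8 in, Ī = 1144.657 in⁴.
Inner void (subtracted): 8.1 × 10.9, A = 88.29 in², y = 5.8 in, Ī = 874.1446 in⁴.
By symmetry the centroid is at mid-height, ȳ = 5.8 in.
All pieces are centred on the centroidal x-axis, so I = ΣĪ (holes subtracted) = 270.5125 in⁴.
Repeating about the centroidal y-axis gives I_y = 176.0307 in⁴.

I_x ≈ 270.51 in⁴, I_y ≈ 176.03 in⁴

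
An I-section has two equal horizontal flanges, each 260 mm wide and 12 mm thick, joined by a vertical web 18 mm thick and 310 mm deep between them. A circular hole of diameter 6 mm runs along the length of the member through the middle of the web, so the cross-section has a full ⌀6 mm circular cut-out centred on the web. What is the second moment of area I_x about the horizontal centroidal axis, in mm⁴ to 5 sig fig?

Treat the section as a set of non-overlapping primitives; coordinates are from the bounding-box lower-left.
Bottom flange: 260 × 12, A = 3 120 mm², y = 6 mm, Ī = 37 440 mm⁴.
Web: 18 × 310, A = 5 580 mm², y = 167 mm, Ī = 44 686 500 mm⁴.
Top flange: 260 × 12, A = 3 120 mm², y = 328 mm, Ī = 37 440 mm⁴.
Hole (subtracted): ⌀6, A = 28.27433 mm², y = 167 mm, Ī = 63.61725 mm⁴.
By symmetry the centroid is at mid-height, ȳ = 167 mm.
Transfer each piece to the horizontal centroidal axis using Ī + A·d² with d = y − 167:
  bottom flange: d = -161 mm → contributes +80 910 960 mm⁴
  web: d = 0 mm → contributes +44 686 500 mm⁴
  top flange: d = 161 mm → contributes +80 910 960 mm⁴
  hole: d = 0 mm → contributes −63.61725 mm⁴
Total I = 206 508 356 mm⁴.

I_x ≈ 2.0651 × 10⁸ mm⁴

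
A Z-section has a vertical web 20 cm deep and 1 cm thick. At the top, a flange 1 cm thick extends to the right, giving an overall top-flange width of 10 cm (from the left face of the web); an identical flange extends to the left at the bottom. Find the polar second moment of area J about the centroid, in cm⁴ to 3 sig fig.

Decompose the section into non-overlapping parts with the origin at the bottom-left of its bounding rectangle.
Web: 1 × 20, A = 20 cm², y = 10 cm, Ī = 666.67 cm⁴.
Top flange (beyond web): 9 × 1, A = 9 cm², y = 19.5 cm, Ī = 0.75 cm⁴.
Bottom flange (beyond web): 9 × 1, A = 9 cm², y = 0.5 cm, Ī = 0.75 cm⁴.
Centroid: ȳ = ΣA·y / ΣA = 10 cm.
Transfer each piece to the centroidal x-axis using Ī + A·d² with d = y − 10:
  web: d = 0 cm → contributes +666.67 cm⁴
  top flange (beyond web): d = 9.5 cm → contributes +813 cm⁴
  bottom flange (beyond web): d = -9.5 cm → contributes +813 cm⁴
Total I = 2292.7 cm⁴.
For the y-axis: x̄ = 9.5 cm.
Repeating about the centroidal y-axis gives I_y = 573.17 cm⁴.
Polar second moment: J = I_x + I_y = 2865.8 cm⁴.

J ≈ 2870 cm⁴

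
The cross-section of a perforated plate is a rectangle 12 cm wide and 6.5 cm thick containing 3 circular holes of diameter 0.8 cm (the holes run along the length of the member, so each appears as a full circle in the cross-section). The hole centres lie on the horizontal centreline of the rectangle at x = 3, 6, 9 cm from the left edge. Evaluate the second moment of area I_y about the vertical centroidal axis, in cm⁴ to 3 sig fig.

Break the section into simple shapes (no overlaps), measuring from the bottom-left corner of the bounding box.
Plate: 12 × 6.5, A = 78 cm², x = 6 cm, Ī = 936 cm⁴.
Hole 1 (subtracted): ⌀0.8, A = 0.50265 cm², x = 3 cm, Ī = 0.020106 cm⁴.
Hole 2 (subtracted): ⌀0.8, A = 0.50265 cm², x = 6 cm, Ī = 0.020106 cm⁴.
Hole 3 (subtracted): ⌀0.8, A = 0.50265 cm², x = 9 cm, Ī = 0.020106 cm⁴.
By symmetry the centroid is at mid-width, x̄ = 6 cm.
Transfer each piece to the vertical centroidal axis using Ī + A·d² with d = x − 6:
  plate: d = 0 cm → contributes +936 cm⁴
  hole 1: d = -3 cm → contributes −4.544 cm⁴
  hole 2: d = 0 cm → contributes −0.020106 cm⁴
  hole 3: d = 3 cm → contributes −4.544 cm⁴
Total I = 926.89 cm⁴.

I_y ≈ 927 cm⁴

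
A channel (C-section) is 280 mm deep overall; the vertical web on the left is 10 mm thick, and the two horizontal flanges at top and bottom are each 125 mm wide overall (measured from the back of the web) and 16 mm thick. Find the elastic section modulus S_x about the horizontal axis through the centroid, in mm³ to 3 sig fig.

S_x ≈ 5.89 × 10⁵ mm³

Decompose the section into non-overlapping parts with the origin at the bottom-left of its bounding rectangle.
Web: 10 × 280, A = 2 800 mm², y = 140 mm, Ī = 18 293 333 mm⁴.
Top flange (beyond web): 115 × 16, A = 1 840 mm², y = 272 mm, Ī = 39 253 mm⁴.
Bottom flange (beyond web): 115 × 16, A = 1 840 mm², y = 8 mm, Ī = 39 253 mm⁴.
By symmetry the centroid is at mid-height, ȳ = 140 mm.
Transfer each piece to the horizontal axis through the centroid using Ī + A·d² with d = y − 140:
  web: d = 0 mm → contributes +18 293 333 mm⁴
  top flange (beyond web): d = 132 mm → contributes +32 099 413 mm⁴
  bottom flange (beyond web): d = -132 mm → contributes +32 099 413 mm⁴
Total I = 82 492 160 mm⁴.
Extreme fibre distance c = 140 mm; S = I/c = 589 230 mm³.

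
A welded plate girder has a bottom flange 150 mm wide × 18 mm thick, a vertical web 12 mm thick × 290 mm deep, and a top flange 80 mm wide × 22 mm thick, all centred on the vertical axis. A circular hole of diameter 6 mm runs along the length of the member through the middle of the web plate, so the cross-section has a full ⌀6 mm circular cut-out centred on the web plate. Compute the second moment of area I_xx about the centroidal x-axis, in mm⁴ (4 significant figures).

Split into non-overlapping primitives; take the origin at the lower-left of the bounding box.
Bottom plate: 150 × 18, A = 2 700 mm², y = 9 mm, Ī = 72 900 mm⁴.
Web plate: 12 × 290, A = 3 480 mm², y = 163 mm, Ī = 24 389 000 mm⁴.
Top plate: 80 × 22, A = 1 760 mm², y = 319 mm, Ī = 70986.7 mm⁴.
Hole (subtracted): ⌀6, A = 28.2743 mm², y = 163 mm, Ī = 63.6173 mm⁴.
Centroid: ȳ = ΣA·y / ΣA = 145.148 mm.
Transfer each piece to the centroidal x-axis using Ī + A·d² with d = y − 145.148:
  bottom plate: d = -136.148 mm → contributes +50 120 862 mm⁴
  web plate: d = 17.852 mm → contributes +25 498 053 mm⁴
  top plate: d = 173.852 mm → contributes +53 266 128 mm⁴
  hole: d = 17.852 mm → contributes −9074.46 mm⁴
Total I = 128 875 969 mm⁴.

I_xx ≈ 1.289 × 10⁸ mm⁴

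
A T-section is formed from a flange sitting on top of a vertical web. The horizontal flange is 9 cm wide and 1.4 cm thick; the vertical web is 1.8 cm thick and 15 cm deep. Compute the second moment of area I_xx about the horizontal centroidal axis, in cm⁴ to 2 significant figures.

Split into non-overlapping primitives; take the origin at the lower-left of the bounding box.
Flange: 9 × 1.4, A = 12.6 cm², y = 15.7 cm, Ī = 2.058 cm⁴.
Web: 1.8 × 15, A = 27 cm², y = 7.5 cm, Ī = 506.3 cm⁴.
Centroid: ȳ = ΣA·y / ΣA = 10.11 cm.
Transfer each piece to the horizontal centroidal axis using Ī + A·d² with d = y − 10.11:
  flange: d = 5.591 cm → contributes +395.9 cm⁴
  web: d = -2.609 cm → contributes +690 cm⁴
Total I = 1 086 cm⁴.

I_xx ≈ 1100 cm⁴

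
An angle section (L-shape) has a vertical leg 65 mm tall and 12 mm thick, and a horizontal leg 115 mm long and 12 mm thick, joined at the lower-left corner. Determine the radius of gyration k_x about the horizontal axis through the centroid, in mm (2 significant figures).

Split into non-overlapping primitives; take the origin at the lower-left of the bounding box.
Vertical leg: 12 × 65, A = 780 mm², y = 32.5 mm, Ī = 274 625 mm⁴.
Horizontal leg (remainder): 103 × 12, A = 1 236 mm², y = 6 mm, Ī = 14 832 mm⁴.
Centroid: ȳ = ΣA·y / ΣA = 16.25 mm.
Transfer each piece to the horizontal axis through the centroid using Ī + A·d² with d = y − 16.25:
  vertical leg: d = 16.25 mm → contributes +480 518 mm⁴
  horizontal leg (remainder): d = -10.25 mm → contributes +144 765 mm⁴
Total I = 625 283 mm⁴.
Radius of gyration: k = √(I/A) = √(625 283 / 2 016) = 17.61 mm.

k_x ≈ 18 mm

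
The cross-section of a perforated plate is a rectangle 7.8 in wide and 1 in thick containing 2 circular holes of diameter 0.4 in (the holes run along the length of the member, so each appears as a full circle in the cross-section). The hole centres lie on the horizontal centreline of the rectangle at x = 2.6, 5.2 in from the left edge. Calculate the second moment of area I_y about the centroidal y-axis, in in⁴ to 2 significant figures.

Treat the section as a set of non-overlapping primitives; coordinates are from the bounding-box lower-left.
Plate: 7.8 × 1, A = 7.8 in², x = 3.9 in, Ī = 39.55 in⁴.
Hole 1 (subtracted): ⌀0.4, A = 0.1257 in², x = 2.6 in, Ī = 0.001257 in⁴.
Hole 2 (subtracted): ⌀0.4, A = 0.1257 in², x = 5.2 in, Ī = 0.001257 in⁴.
By symmetry the centroid is at mid-width, x̄ = 3.9 in.
Transfer each piece to the centroidal y-axis using Ī + A·d² with d = x − 3.9:
  plate: d = 0 in → contributes +39.55 in⁴
  hole 1: d = -1.3 in → contributes −0.2136 in⁴
  hole 2: d = 1.3 in → contributes −0.2136 in⁴
Total I = 39.12 in⁴.

I_y ≈ 39 in⁴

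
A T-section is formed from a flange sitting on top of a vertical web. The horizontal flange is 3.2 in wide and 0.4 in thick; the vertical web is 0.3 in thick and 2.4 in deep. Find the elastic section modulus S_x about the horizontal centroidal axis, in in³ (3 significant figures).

Decompose the section into non-overlapping parts with the origin at the bottom-left of its bounding rectangle.
Flange: 3.2 × 0.4, A = 1.28 in², y = 2.6 in, Ī = 0.017067 in⁴.
Web: 0.3 × 2.4, A = 0.72 in², y = 1.2 in, Ī = 0.3456 in⁴.
Centroid: ȳ = ΣA·y / ΣA = 2.096 in.
Transfer each piece to the horizontal centroidal axis using Ī + A·d² with d = y − 2.096:
  flange: d = 0.504 in → contributes +0.34221 in⁴
  web: d = -0.896 in → contributes +0.92363 in⁴
Total I = 1.2658 in⁴.
Extreme fibre distance c = 2.096 in; S = I/c = 0.60393 in³.

S_x ≈ 0.604 in³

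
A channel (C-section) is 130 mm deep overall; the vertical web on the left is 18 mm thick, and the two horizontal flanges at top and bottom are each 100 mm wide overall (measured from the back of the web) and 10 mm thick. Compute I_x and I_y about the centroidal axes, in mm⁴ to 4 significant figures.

Break the section into simple shapes (no overlaps), measuring from the bottom-left corner of the bounding box.
Web: 18 × 130, A = 2 340 mm², y = 65 mm, Ī = 3 295 500 mm⁴.
Top flange (beyond web): 82 × 10, A = 820 mm², y = 125 mm, Ī = 6833.33 mm⁴.
Bottom flange (beyond web): 82 × 10, A = 820 mm², y = 5 mm, Ī = 6833.33 mm⁴.
By symmetry the centroid is at mid-height, ȳ = 65 mm.
Transfer each piece to the centroidal x-axis using Ī + A·d² with d = y − 65:
  web: d = 0 mm → contributes +3 295 500 mm⁴
  top flange (beyond web): d = 60 mm → contributes +2 958 833 mm⁴
  bottom flange (beyond web): d = -60 mm → contributes +2 958 833 mm⁴
Total I = 9 213 167 mm⁴.
For the y-axis: x̄ = 29.603 mm.
Repeating about the centroidal y-axis gives I_y = 3 392 679 mm⁴.

I_x ≈ 9.213 × 10⁶ mm⁴, I_y ≈ 3.393 × 10⁶ mm⁴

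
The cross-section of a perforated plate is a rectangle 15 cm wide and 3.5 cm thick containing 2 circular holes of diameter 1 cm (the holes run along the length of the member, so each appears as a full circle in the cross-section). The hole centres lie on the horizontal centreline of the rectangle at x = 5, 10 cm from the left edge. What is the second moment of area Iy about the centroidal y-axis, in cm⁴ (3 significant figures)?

Split into non-overlapping primitives; take the origin at the lower-left of the bounding box.
Plate: 15 × 3.5, A = 52.5 cm², x = 7.5 cm, Ī = 984.38 cm⁴.
Hole 1 (subtracted): ⌀1, A = 0.7854 cm², x = 5 cm, Ī = 0.049087 cm⁴.
Hole 2 (subtracted): ⌀1, A = 0.7854 cm², x = 10 cm, Ī = 0.049087 cm⁴.
By symmetry the centroid is at mid-width, x̄ = 7.5 cm.
Transfer each piece to the centroidal y-axis using Ī + A·d² with d = x − 7.5:
  plate: d = 0 cm → contributes +984.38 cm⁴
  hole 1: d = -2.5 cm → contributes −4.9578 cm⁴
  hole 2: d = 2.5 cm → contributes −4.9578 cm⁴
Total I = 974.46 cm⁴.

Iy ≈ 974 cm⁴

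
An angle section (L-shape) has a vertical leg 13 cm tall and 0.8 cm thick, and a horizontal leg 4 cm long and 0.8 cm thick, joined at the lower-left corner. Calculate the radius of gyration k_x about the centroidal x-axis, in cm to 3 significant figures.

Treat the section as a set of non-overlapping primitives; coordinates are from the bounding-box lower-left.
Vertical leg: 0.8 × 13, A = 10.4 cm², y = 6.5 cm, Ī = 146.47 cm⁴.
Horizontal leg (remainder): 3.2 × 0.8, A = 2.56 cm², y = 0.4 cm, Ī = 0.13653 cm⁴.
Centroid: ȳ = ΣA·y / ΣA = 5.2951 cm.
Transfer each piece to the centroidal x-axis using Ī + A·d² with d = y − 5.2951:
  vertical leg: d = 1.2049 cm → contributes +161.57 cm⁴
  horizontal leg (remainder): d = -4.8951 cm → contributes +61.478 cm⁴
Total I = 223.04 cm⁴.
Radius of gyration: k = √(I/A) = √(223.04 / 12.96) = 4.1485 cm.

k_x ≈ 4.15 cm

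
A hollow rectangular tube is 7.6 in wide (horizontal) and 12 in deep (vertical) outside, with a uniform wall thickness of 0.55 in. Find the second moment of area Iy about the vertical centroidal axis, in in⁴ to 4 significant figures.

Split into non-overlapping primitives; take the origin at the lower-left of the bounding box.
Outer rectangle: 7.6 × 12, A = 91.2 in², x = 3.8 in, Ī = 438.976 in⁴.
Inner void (subtracted): 6.5 × 10.9, A = 70.85 in², x = 3.8 in, Ī = 249.451 in⁴.
By symmetry the centroid is at mid-width, x̄ = 3.8 in.
All pieces are centred on the vertical centroidal axis, so I = ΣĪ (holes subtracted) = 189.525 in⁴.

Iy ≈ 189.5 in⁴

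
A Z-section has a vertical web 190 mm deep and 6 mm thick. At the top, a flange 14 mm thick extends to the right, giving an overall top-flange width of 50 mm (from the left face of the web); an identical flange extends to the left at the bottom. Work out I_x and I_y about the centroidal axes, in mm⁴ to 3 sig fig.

I_x ≈ 1.30 × 10⁷ mm⁴, I_y ≈ 9.72 × 10⁵ mm⁴

Decompose the section into non-overlapping parts with the origin at the bottom-left of its bounding rectangle.
Web: 6 × 190, A = 1 140 mm², y = 95 mm, Ī = 3 429 500 mm⁴.
Top flange (beyond web): 44 × 14, A = 616 mm², y = 183 mm, Ī = 10 061 mm⁴.
Bottom flange (beyond web): 44 × 14, A = 616 mm², y = 7 mm, Ī = 10 061 mm⁴.
Centroid: ȳ = ΣA·y / ΣA = 95 mm.
Transfer each piece to the centroidal x-axis using Ī + A·d² with d = y − 95:
  web: d = 0 mm → contributes +3 429 500 mm⁴
  top flange (beyond web): d = 88 mm → contributes +4 780 365 mm⁴
  bottom flange (beyond web): d = -88 mm → contributes +4 780 365 mm⁴
Total I = 12 990 231 mm⁴.
For the y-axis: x̄ = 47 mm.
Repeating about the centroidal y-axis gives I_y = 972 183 mm⁴.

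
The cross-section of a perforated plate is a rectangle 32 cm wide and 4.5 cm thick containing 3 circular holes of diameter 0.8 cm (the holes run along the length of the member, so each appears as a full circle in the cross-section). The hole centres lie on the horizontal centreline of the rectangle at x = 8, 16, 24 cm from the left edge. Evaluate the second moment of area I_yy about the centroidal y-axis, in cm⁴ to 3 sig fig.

I_yy ≈ 1.22 × 10⁴ cm⁴

Split into non-overlapping primitives; take the origin at the lower-left of the bounding box.
Plate: 32 × 4.5, A = 144 cm², x = 16 cm, Ī = 12 288 cm⁴.
Hole 1 (subtracted): ⌀0.8, A = 0.50265 cm², x = 8 cm, Ī = 0.020106 cm⁴.
Hole 2 (subtracted): ⌀0.8, A = 0.50265 cm², x = 16 cm, Ī = 0.020106 cm⁴.
Hole 3 (subtracted): ⌀0.8, A = 0.50265 cm², x = 24 cm, Ī = 0.020106 cm⁴.
By symmetry the centroid is at mid-width, x̄ = 16 cm.
Transfer each piece to the centroidal y-axis using Ī + A·d² with d = x − 16:
  plate: d = 0 cm → contributes +12 288 cm⁴
  hole 1: d = -8 cm → contributes −32.19 cm⁴
  hole 2: d = 0 cm → contributes −0.020106 cm⁴
  hole 3: d = 8 cm → contributes −32.19 cm⁴
Total I = 12 224 cm⁴.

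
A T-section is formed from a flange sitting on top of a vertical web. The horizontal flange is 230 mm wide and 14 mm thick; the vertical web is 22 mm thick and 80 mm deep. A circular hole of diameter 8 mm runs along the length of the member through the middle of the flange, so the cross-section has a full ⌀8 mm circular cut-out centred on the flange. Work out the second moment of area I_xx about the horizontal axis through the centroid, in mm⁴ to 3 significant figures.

Treat the section as a set of non-overlapping primitives; coordinates are from the bounding-box lower-left.
Flange: 230 × 14, A = 3 220 mm², y = 87 mm, Ī = 52 593 mm⁴.
Web: 22 × 80, A = 1 760 mm², y = 40 mm, Ī = 938 667 mm⁴.
Hole (subtracted): ⌀8, A = 50.265 mm², y = 87 mm, Ī = 201.06 mm⁴.
Centroid: ȳ = ΣA·y / ΣA = 70.22 mm.
Transfer each piece to the horizontal axis through the centroid using Ī + A·d² with d = y − 70.22:
  flange: d = 16.78 mm → contributes +959 223 mm⁴
  web: d = -30.22 mm → contributes +2 546 004 mm⁴
  hole: d = 16.78 mm → contributes −14 354 mm⁴
Total I = 3 490 873 mm⁴.

I_xx ≈ 3.49 × 10⁶ mm⁴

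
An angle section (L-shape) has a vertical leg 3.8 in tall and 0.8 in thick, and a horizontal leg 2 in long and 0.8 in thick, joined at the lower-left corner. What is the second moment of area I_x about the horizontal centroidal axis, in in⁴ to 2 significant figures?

Break the section into simple shapes (no overlaps), measuring from the bottom-left corner of the bounding box.
Vertical leg: 0.8 × 3.8, A = 3.04 in², y = 1.9 in, Ī = 3.658 in⁴.
Horizontal leg (remainder): 1.2 × 0.8, A = 0.96 in², y = 0.4 in, Ī = 0.0512 in⁴.
Centroid: ȳ = ΣA·y / ΣA = 1.54 in.
Transfer each piece to the horizontal centroidal axis using Ī + A·d² with d = y − 1.54:
  vertical leg: d = 0.36 in → contributes +4.052 in⁴
  horizontal leg (remainder): d = -1.14 in → contributes +1.299 in⁴
Total I = 5.351 in⁴.

I_x ≈ 5.4 in⁴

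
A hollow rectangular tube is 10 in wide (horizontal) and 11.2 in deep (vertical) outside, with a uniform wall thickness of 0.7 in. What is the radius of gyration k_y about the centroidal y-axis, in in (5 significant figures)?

Split into non-overlapping primitives; take the origin at the lower-left of the bounding box.
Outer rectangle: 10 × 11.2, A = 112 in², x = 5 in, Ī = 933.3333 in⁴.
Inner void (subtracted): 8.6 × 9.8, A = 84.28 in², x = 5 in, Ī = 519.4457 in⁴.
By symmetry the centroid is at mid-width, x̄ = 5 in.
All pieces are centred on the centroidal y-axis, so I = ΣĪ (holes subtracted) = 413.8876 in⁴.
Radius of gyration: k = √(I/A) = √(413.8876 / 27.72) = 3.864067 in.

k_y ≈ 3.8641 in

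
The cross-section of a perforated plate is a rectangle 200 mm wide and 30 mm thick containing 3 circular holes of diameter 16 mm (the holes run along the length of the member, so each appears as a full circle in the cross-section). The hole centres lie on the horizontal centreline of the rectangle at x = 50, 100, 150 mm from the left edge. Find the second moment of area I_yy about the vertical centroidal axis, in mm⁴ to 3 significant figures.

I_yy ≈ 1.90 × 10⁷ mm⁴

Treat the section as a set of non-overlapping primitives; coordinates are from the bounding-box lower-left.
Plate: 200 × 30, A = 6 000 mm², x = 100 mm, Ī = 20 000 000 mm⁴.
Hole 1 (subtracted): ⌀16, A = 201.06 mm², x = 50 mm, Ī = 3 217 mm⁴.
Hole 2 (subtracted): ⌀16, A = 201.06 mm², x = 100 mm, Ī = 3 217 mm⁴.
Hole 3 (subtracted): ⌀16, A = 201.06 mm², x = 150 mm, Ī = 3 217 mm⁴.
By symmetry the centroid is at mid-width, x̄ = 100 mm.
Transfer each piece to the vertical centroidal axis using Ī + A·d² with d = x − 100:
  plate: d = 0 mm → contributes +20 000 000 mm⁴
  hole 1: d = -50 mm → contributes −505 872 mm⁴
  hole 2: d = 0 mm → contributes −3 217 mm⁴
  hole 3: d = 50 mm → contributes −505 872 mm⁴
Total I = 18 985 039 mm⁴.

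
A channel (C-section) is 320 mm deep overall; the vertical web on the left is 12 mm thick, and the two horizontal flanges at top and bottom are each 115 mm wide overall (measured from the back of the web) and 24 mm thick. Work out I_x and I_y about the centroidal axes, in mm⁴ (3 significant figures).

I_x ≈ 1.41 × 10⁸ mm⁴, I_y ≈ 1.16 × 10⁷ mm⁴

Split into non-overlapping primitives; take the origin at the lower-left of the bounding box.
Web: 12 × 320, A = 3 840 mm², y = 160 mm, Ī = 32 768 000 mm⁴.
Top flange (beyond web): 103 × 24, A = 2 472 mm², y = 308 mm, Ī = 118 656 mm⁴.
Bottom flange (beyond web): 103 × 24, A = 2 472 mm², y = 12 mm, Ī = 118 656 mm⁴.
By symmetry the centroid is at mid-height, ȳ = 160 mm.
Transfer each piece to the centroidal x-axis using Ī + A·d² with d = y − 160:
  web: d = 0 mm → contributes +32 768 000 mm⁴
  top flange (beyond web): d = 148 mm → contributes +54 265 344 mm⁴
  bottom flange (beyond web): d = -148 mm → contributes +54 265 344 mm⁴
Total I = 141 298 688 mm⁴.
For the y-axis: x̄ = 38.363 mm.
Repeating about the centroidal y-axis gives I_y = 11 562 824 mm⁴.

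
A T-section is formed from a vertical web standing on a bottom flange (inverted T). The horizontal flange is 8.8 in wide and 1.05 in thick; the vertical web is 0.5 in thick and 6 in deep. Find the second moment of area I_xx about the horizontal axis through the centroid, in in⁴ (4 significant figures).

Break the section into simple shapes (no overlaps), measuring from the bottom-left corner of the bounding box.
Flange: 8.8 × 1.05, A = 9.24 in², y = 0.525 in, Ī = 0.848925 in⁴.
Web: 0.5 × 6, A = 3 in², y = 4.05 in, Ī = 9 in⁴.
Centroid: ȳ = ΣA·y / ΣA = 1.38897 in.
Transfer each piece to the horizontal axis through the centroid using Ī + A·d² with d = y − 1.38897:
  flange: d = -0.863971 in → contributes +7.74608 in⁴
  web: d = 2.66103 in → contributes +30.2432 in⁴
Total I = 37.9893 in⁴.

I_xx ≈ 37.99 in⁴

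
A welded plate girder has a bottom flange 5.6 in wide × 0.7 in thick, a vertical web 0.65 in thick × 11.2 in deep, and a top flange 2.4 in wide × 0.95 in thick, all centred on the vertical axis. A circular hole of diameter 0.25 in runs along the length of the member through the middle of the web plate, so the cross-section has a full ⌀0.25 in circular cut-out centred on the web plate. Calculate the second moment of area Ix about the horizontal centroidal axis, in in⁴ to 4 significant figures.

Break the section into simple shapes (no overlaps), measuring from the bottom-left corner of the bounding box.
Bottom plate: 5.6 × 0.7, A = 3.92 in², y = 0.35 in, Ī = 0.160067 in⁴.
Web plate: 0.65 × 11.2, A = 7.28 in², y = 6.3 in, Ī = 76.1003 in⁴.
Top plate: 2.4 × 0.95, A = 2.28 in², y = 12.375 in, Ī = 0.171475 in⁴.
Hole (subtracted): ⌀0.25, A = 0.0490874 in², y = 6.3 in, Ī = 0.000191748 in⁴.
Centroid: ȳ = ΣA·y / ΣA = 5.59469 in.
Transfer each piece to the horizontal centroidal axis using Ī + A·d² with d = y − 5.59469:
  bottom plate: d = -5.24469 in → contributes +107.986 in⁴
  web plate: d = 0.705313 in → contributes +79.7218 in⁴
  top plate: d = 6.78031 in → contributes +104.989 in⁴
  hole: d = 0.705313 in → contributes −0.0246111 in⁴
Total I = 292.673 in⁴.

Ix ≈ 292.7 in⁴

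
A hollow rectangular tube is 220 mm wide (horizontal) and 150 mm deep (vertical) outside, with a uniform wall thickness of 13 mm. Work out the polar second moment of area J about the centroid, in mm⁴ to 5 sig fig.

Decompose the section into non-overlapping parts with the origin at the bottom-left of its bounding rectangle.
Outer rectangle: 220 × 150, A = 33 000 mm², y = 75 mm, Ī = 61 875 000 mm⁴.
Inner void (subtracted): 194 × 124, A = 24 056 mm², y = 75 mm, Ī = 30 823 755 mm⁴.
By symmetry the centroid is at mid-height, ȳ = 75 mm.
All pieces are centred on the centroidal x-axis, so I = ΣĪ (holes subtracted) = 31 051 245 mm⁴.
Repeating about the centroidal y-axis gives I_y = 57 652 365 mm⁴.
Polar second moment: J = I_x + I_y = 88 703 611 mm⁴.

J ≈ 8.8704 × 10⁷ mm⁴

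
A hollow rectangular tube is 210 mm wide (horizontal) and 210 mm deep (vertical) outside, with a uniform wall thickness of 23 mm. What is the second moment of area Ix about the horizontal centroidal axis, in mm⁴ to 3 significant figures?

Ix ≈ 1.02 × 10⁸ mm⁴

Split into non-overlapping primitives; take the origin at the lower-left of the bounding box.
Outer rectangle: 210 × 210, A = 44 100 mm², y = 105 mm, Ī = 162 067 500 mm⁴.
Inner void (subtracted): 164 × 164, A = 26 896 mm², y = 105 mm, Ī = 60 282 901 mm⁴.
By symmetry the centroid is at mid-height, ȳ = 105 mm.
All pieces are centred on the horizontal centroidal axis, so I = ΣĪ (holes subtracted) = 101 784 599 mm⁴.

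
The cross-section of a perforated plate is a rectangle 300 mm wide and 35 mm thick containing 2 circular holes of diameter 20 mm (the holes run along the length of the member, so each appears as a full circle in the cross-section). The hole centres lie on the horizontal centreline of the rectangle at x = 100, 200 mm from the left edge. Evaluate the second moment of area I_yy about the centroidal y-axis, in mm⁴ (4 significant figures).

I_yy ≈ 7.716 × 10⁷ mm⁴

Treat the section as a set of non-overlapping primitives; coordinates are from the bounding-box lower-left.
Plate: 300 × 35, A = 10 500 mm², x = 150 mm, Ī = 78 750 000 mm⁴.
Hole 1 (subtracted): ⌀20, A = 314.159 mm², x = 100 mm, Ī = 7853.98 mm⁴.
Hole 2 (subtracted): ⌀20, A = 314.159 mm², x = 200 mm, Ī = 7853.98 mm⁴.
By symmetry the centroid is at mid-width, x̄ = 150 mm.
Transfer each piece to the centroidal y-axis using Ī + A·d² with d = x − 150:
  plate: d = 0 mm → contributes +78 750 000 mm⁴
  hole 1: d = -50 mm → contributes −793 252 mm⁴
  hole 2: d = 50 mm → contributes −793 252 mm⁴
Total I = 77 163 496 mm⁴.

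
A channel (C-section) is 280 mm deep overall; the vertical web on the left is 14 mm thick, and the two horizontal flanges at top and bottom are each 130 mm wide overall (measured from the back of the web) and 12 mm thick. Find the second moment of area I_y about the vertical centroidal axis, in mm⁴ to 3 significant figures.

Break the section into simple shapes (no overlaps), measuring from the bottom-left corner of the bounding box.
Web: 14 × 280, A = 3 920 mm², x = 7 mm, Ī = 64 027 mm⁴.
Top flange (beyond web): 116 × 12, A = 1 392 mm², x = 72 mm, Ī = 1 560 896 mm⁴.
Bottom flange (beyond web): 116 × 12, A = 1 392 mm², x = 72 mm, Ī = 1 560 896 mm⁴.
Centroid: x̄ = ΣA·x / ΣA = 33.993 mm.
Transfer each piece to the vertical centroidal axis using Ī + A·d² with d = x − 33.993:
  web: d = -26.993 mm → contributes +2 920 191 mm⁴
  top flange (beyond web): d = 38.007 mm → contributes +3 571 702 mm⁴
  bottom flange (beyond web): d = 38.007 mm → contributes +3 571 702 mm⁴
Total I = 10 063 594 mm⁴.

I_y ≈ 1.01 × 10⁷ mm⁴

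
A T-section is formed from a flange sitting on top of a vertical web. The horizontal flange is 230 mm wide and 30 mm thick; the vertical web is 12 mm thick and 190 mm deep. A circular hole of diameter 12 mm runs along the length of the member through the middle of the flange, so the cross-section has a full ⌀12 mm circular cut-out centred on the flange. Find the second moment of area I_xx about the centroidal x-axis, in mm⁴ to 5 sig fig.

I_xx ≈ 2.8026 × 10⁷ mm⁴

Break the section into simple shapes (no overlaps), measuring from the bottom-left corner of the bounding box.
Flange: 230 × 30, A = 6 900 mm², y = 205 mm, Ī = 517 500 mm⁴.
Web: 12 × 190, A = 2 280 mm², y = 95 mm, Ī = 6 859 000 mm⁴.
Hole (subtracted): ⌀12, A = 113.0973 mm², y = 205 mm, Ī = 1017.876 mm⁴.
Centroid: ȳ = ΣA·y / ΣA = 177.339 mm.
Transfer each piece to the centroidal x-axis using Ī + A·d² with d = y − 177.339:
  flange: d = 27.66104 mm → contributes +5 796 920 mm⁴
  web: d = -82.33896 mm → contributes +22 316 724 mm⁴
  hole: d = 27.66104 mm → contributes −87552.42 mm⁴
Total I = 28 026 092 mm⁴.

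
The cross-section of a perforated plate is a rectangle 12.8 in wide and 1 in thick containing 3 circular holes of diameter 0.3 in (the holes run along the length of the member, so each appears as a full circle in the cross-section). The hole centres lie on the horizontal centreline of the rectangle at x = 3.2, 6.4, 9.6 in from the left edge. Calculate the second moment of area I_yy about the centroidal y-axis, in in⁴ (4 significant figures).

Split into non-overlapping primitives; take the origin at the lower-left of the bounding box.
Plate: 12.8 × 1, A = 12.8 in², x = 6.4 in, Ī = 174.763 in⁴.
Hole 1 (subtracted): ⌀0.3, A = 0.0706858 in², x = 3.2 in, Ī = 0.000397608 in⁴.
Hole 2 (subtracted): ⌀0.3, A = 0.0706858 in², x = 6.4 in, Ī = 0.000397608 in⁴.
Hole 3 (subtracted): ⌀0.3, A = 0.0706858 in², x = 9.6 in, Ī = 0.000397608 in⁴.
By symmetry the centroid is at mid-width, x̄ = 6.4 in.
Transfer each piece to the centroidal y-axis using Ī + A·d² with d = x − 6.4:
  plate: d = 0 in → contributes +174.763 in⁴
  hole 1: d = -3.2 in → contributes −0.724221 in⁴
  hole 2: d = 0 in → contributes −0.000397608 in⁴
  hole 3: d = 3.2 in → contributes −0.724221 in⁴
Total I = 173.314 in⁴.

I_yy ≈ 173.3 in⁴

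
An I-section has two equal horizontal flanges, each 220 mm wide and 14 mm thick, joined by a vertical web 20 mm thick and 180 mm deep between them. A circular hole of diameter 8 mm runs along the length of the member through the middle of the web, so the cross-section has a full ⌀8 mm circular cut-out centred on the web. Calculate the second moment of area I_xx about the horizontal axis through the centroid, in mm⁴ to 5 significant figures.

Split into non-overlapping primitives; take the origin at the lower-left of the bounding box.
Bottom flange: 220 × 14, A = 3 080 mm², y = 7 mm, Ī = 50306.67 mm⁴.
Web: 20 × 180, A = 3 600 mm², y = 104 mm, Ī = 9 720 000 mm⁴.
Top flange: 220 × 14, A = 3 080 mm², y = 201 mm, Ī = 50306.67 mm⁴.
Hole (subtracted): ⌀8, A = 50.26548 mm², y = 104 mm, Ī = 201.0619 mm⁴.
By symmetry the centroid is at mid-height, ȳ = 104 mm.
Transfer each piece to the horizontal axis through the centroid using Ī + A·d² with d = y − 104:
  bottom flange: d = -97 mm → contributes +29 030 027 mm⁴
  web: d = 0 mm → contributes +9 720 000 mm⁴
  top flange: d = 97 mm → contributes +29 030 027 mm⁴
  hole: d = 0 mm → contributes −201.0619 mm⁴
Total I = 67 779 852 mm⁴.

I_xx ≈ 6.7780 × 10⁷ mm⁴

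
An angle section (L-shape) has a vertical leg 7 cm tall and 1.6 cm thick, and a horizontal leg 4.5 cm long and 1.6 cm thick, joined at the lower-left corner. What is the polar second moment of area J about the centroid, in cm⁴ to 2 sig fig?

Split into non-overlapping primitives; take the origin at the lower-left of the bounding box.
Vertical leg: 1.6 × 7, A = 11.2 cm², y = 3.5 cm, Ī = 45.73 cm⁴.
Horizontal leg (remainder): 2.9 × 1.6, A = 4.64 cm², y = 0.8 cm, Ī = 0.9899 cm⁴.
Centroid: ȳ = ΣA·y / ΣA = 2.709 cm.
Transfer each piece to the centroidal x-axis using Ī + A·d² with d = y − 2.709:
  vertical leg: d = 0.7909 cm → contributes +52.74 cm⁴
  horizontal leg (remainder): d = -1.909 cm → contributes +17.9 cm⁴
Total I = 70.64 cm⁴.
For the y-axis: x̄ = 1.459 cm.
Repeating about the centroidal y-axis gives I_y = 22.25 cm⁴.
Polar second moment: J = I_x + I_y = 92.89 cm⁴.

J ≈ 93 cm⁴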